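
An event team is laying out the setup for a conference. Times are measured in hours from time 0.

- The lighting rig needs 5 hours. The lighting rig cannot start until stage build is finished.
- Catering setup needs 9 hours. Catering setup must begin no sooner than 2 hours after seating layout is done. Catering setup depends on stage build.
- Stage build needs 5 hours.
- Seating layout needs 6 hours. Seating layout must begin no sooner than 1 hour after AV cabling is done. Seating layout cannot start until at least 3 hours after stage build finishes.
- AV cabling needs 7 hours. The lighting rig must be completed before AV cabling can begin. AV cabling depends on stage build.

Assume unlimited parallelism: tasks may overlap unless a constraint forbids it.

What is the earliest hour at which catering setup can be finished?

Stage build has no prerequisites, so it starts at hour 0 and finishes at hour 5.
The lighting rig waits on stage build (finishes hour 5), so it starts at hour 5 and finishes at 5 + 5 = hour 10.
AV cabling needs all of the lighting rig (finishes hour 10); stage build (finishes hour 5). That puts its earliest start at hour 10; it finishes at 10 + 7 = hour 17.
Seating layout needs all of AV cabling (finishes hour 17, plus 1-hour gap → hour 18); stage build (finishes hour 5, plus 3-hour gap → hour 8). That puts its earliest start at hour 18; it finishes at 18 + 6 = hour 24.
Catering setup cannot start until seating layout (finishes hour 24, plus 2-hour gap → hour 26); stage build (finishes hour 5). The controlling bound is hour 26, so catering setup finishes at 26 + 9 = hour 35.

35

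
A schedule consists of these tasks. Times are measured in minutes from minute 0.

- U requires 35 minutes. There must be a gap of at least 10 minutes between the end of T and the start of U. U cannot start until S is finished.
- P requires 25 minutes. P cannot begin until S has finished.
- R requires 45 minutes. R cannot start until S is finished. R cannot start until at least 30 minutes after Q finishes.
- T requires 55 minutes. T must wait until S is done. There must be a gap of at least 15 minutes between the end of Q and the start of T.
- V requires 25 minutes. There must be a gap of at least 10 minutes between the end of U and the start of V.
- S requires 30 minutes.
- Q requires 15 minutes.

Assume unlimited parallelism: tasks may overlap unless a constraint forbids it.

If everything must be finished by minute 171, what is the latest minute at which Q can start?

To finish by minute 171, R (duration 45) must start no later than minute 126.
Nothing follows V; the deadline of minute 171 is its only limit. It must start by 171 − 25 = minute 146.
U must finish before V (must start by minute 146, minus 10-minute gap → minute 136). With a 35-minute duration, U must start by 136 − 35 = minute 101.
T must finish before U (must start by minute 101, minus 10-minute gap → minute 91). With a 55-minute duration, T must start by 91 − 55 = minute 36.
Q must finish in time for R (must start by minute 126, minus 30-minute gap → minute 96); T (must start by minute 36, minus 15-minute gap → minute 21). The tightest is minute 21, so Q must start by 21 − 15 = minute 6.

6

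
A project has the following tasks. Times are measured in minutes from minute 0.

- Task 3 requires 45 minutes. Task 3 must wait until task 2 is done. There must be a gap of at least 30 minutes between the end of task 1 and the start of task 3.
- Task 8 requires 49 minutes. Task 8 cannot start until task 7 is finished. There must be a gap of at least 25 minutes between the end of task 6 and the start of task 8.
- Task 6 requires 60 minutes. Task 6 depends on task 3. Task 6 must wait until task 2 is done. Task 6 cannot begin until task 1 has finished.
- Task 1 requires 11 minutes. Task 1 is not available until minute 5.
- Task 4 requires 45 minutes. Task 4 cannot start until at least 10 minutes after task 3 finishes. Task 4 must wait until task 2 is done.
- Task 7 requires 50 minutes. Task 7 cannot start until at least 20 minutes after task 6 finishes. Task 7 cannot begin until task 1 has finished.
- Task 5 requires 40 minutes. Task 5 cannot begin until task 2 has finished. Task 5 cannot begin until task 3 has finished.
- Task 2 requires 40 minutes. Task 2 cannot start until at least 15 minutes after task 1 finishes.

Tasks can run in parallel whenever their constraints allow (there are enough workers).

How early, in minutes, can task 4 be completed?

171

Task 1 cannot begin until its own release at minute 5. It runs from minute 5 to 5 + 11 = minute 16.
Task 2 waits on task 1 (finishes minute 16, plus 15-minute gap → minute 31), so it starts at minute 31 and finishes at 31 + 40 = minute 71.
Task 3 needs all of task 2 (finishes minute 71); task 1 (finishes minute 16, plus 30-minute gap → minute 46). That puts its earliest start at minute 71; it finishes at 71 + 45 = minute 116.
Task 4 needs all of task 3 (finishes minute 116, plus 10-minute gap → minute 126); task 2 (finishes minute 71). That puts its earliest start at minute 126; it finishes at 126 + 45 = minute 171.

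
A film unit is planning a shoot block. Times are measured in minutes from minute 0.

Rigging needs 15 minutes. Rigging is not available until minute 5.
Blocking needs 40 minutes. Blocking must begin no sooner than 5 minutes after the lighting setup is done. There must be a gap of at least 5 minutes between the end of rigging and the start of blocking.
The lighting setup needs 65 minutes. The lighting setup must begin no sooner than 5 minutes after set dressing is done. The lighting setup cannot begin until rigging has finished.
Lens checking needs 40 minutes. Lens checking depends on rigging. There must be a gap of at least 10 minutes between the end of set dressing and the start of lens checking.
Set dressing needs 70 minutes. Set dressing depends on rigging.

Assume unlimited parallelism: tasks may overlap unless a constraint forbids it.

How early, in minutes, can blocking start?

165

Rigging waits on its own release at minute 5, so it starts at minute 5 and finishes at 5 + 15 = minute 20.
After rigging (finishes minute 20), set dressing can start at minute 20 and finishes at minute 90.
For the lighting setup: set dressing (finishes minute 90, plus 5-minute gap → minute 95); rigging (finishes minute 20). Taking the maximum gives a start of minute 95, and it finishes at 95 + 65 = minute 160.
Blocking waits on the lighting setup (finishes minute 160, plus 5-minute gap → minute 165); rigging (finishes minute 20, plus 5-minute gap → minute 25). The latest of these is minute 165, which is the earliest blocking can start.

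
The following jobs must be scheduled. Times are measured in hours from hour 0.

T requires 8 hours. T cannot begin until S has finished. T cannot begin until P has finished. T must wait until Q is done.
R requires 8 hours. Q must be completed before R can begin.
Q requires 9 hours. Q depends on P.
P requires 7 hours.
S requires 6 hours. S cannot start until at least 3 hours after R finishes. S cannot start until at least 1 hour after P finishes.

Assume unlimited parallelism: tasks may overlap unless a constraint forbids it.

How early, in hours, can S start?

P has no prerequisites, so it starts at hour 0 and finishes at hour 7.
After P (finishes hour 7), Q can start at hour 7 and finishes at hour 16.
R waits on Q (finishes hour 16), so it starts at hour 16 and finishes at 16 + 8 = hour 24.
S waits on R (finishes hour 24, plus 3-hour gap → hour 27); P (finishes hour 7, plus 1-hour gap → hour 8). The latest of these is hour 27, which is the earliest S can start.

27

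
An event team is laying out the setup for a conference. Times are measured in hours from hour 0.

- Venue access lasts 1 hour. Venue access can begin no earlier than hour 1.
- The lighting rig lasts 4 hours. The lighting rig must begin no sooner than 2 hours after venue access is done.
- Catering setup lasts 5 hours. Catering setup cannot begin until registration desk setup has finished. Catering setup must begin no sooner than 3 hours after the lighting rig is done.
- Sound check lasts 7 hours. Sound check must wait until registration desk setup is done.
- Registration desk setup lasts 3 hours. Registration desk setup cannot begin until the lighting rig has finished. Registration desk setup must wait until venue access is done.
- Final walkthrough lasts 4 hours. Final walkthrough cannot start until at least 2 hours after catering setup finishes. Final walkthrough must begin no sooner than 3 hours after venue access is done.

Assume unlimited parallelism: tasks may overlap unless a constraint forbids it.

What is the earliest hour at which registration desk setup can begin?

8

Venue access cannot begin until its own release at hour 1. It runs from hour 1 to 1 + 1 = hour 2.
The lighting rig cannot begin until venue access (finishes hour 2, plus 2-hour gap → hour 4). It runs from hour 4 to 4 + 4 = hour 8.
Registration desk setup waits on the lighting rig (finishes hour 8); venue access (finishes hour 2). The latest of these is hour 8, which is the earliest registration desk setup can start.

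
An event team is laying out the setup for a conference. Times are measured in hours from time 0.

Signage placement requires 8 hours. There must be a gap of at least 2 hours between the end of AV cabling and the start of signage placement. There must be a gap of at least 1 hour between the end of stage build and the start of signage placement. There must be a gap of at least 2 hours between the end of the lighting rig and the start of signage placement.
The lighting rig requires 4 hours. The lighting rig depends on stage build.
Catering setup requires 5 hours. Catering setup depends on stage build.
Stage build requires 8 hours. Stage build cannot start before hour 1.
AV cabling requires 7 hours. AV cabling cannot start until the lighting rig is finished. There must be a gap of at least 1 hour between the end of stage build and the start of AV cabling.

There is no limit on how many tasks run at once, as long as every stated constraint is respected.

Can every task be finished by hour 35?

After its own release at hour 1, stage build can start at hour 1 and finishes at hour 9.
After stage build (finishes hour 9), catering setup can start at hour 9 and finishes at hour 14.
The lighting rig cannot begin until stage build (finishes hour 9). It runs from hour 9 to 9 + 4 = hour 13.
AV cabling cannot start until the lighting rig (finishes hour 13); stage build (finishes hour 9, plus 1-hour gap → hour 10). The controlling bound is hour 13, so AV cabling finishes at 13 + 7 = hour 20.
Signage placement has to wait for AV cabling (finishes hour 20, plus 2-hour gap → hour 22); stage build (finishes hour 9, plus 1-hour gap → hour 10); the lighting rig (finishes hour 13, plus 2-hour gap → hour 15). The latest of these is hour 22, so signage placement runs hour 22 to 22 + 8 = hour 30.
Every task is finished by hour 30, which is no later than the deadline of 35, so the schedule is feasible.

Yes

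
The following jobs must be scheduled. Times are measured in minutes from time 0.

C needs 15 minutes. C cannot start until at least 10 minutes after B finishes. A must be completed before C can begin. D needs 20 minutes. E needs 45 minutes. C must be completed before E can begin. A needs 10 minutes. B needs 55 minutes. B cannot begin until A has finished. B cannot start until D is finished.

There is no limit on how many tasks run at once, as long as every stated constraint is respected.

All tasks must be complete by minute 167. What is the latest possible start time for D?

To finish by minute 167, E (duration 45) must start no later than minute 122.
C feeds into E (must start by minute 122); so C must finish by minute 122 and therefore start by minute 107.
B must finish before C (must start by minute 107, minus 10-minute gap → minute 97). With a 55-minute duration, B must start by 97 − 55 = minute 42.
D must finish before B (must start by minute 42). With a 20-minute duration, D must start by 42 − 20 = minute 22.

22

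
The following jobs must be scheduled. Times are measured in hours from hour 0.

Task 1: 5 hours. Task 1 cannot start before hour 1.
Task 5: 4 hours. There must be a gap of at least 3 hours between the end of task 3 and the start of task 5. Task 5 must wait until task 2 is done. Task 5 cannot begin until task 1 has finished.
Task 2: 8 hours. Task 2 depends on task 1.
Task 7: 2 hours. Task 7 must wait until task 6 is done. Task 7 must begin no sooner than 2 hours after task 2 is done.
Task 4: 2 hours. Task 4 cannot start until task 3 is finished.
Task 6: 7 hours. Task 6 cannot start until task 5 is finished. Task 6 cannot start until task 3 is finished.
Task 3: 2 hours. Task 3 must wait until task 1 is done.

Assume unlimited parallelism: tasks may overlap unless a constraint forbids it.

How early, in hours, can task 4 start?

Task 1 waits on its own release at hour 1, so it starts at hour 1 and finishes at 1 + 5 = hour 6.
After task 1 (finishes hour 6), task 3 can start at hour 6 and finishes at hour 8.
Task 4 waits on task 3 (finishes hour 8), so the earliest it can start is hour 8.

8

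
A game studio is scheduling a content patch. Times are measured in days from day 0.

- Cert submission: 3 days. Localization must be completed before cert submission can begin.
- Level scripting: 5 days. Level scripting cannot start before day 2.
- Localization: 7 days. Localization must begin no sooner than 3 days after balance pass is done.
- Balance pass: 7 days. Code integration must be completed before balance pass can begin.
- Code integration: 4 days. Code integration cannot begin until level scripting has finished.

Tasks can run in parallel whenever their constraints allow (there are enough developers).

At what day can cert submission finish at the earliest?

31

Level scripting waits on its own release at day 2, so it starts at day 2 and finishes at 2 + 5 = day 7.
Code integration cannot begin until level scripting (finishes day 7). It runs from day 7 to 7 + 4 = day 11.
Balance pass cannot begin until code integration (finishes day 11). It runs from day 11 to 11 + 7 = day 18.
Localization cannot begin until balance pass (finishes day 18, plus 3-day gap → day 21). It runs from day 21 to 21 + 7 = day 28.
Cert submission cannot begin until localization (finishes day 28). It runs from day 28 to 28 + 3 = day 31.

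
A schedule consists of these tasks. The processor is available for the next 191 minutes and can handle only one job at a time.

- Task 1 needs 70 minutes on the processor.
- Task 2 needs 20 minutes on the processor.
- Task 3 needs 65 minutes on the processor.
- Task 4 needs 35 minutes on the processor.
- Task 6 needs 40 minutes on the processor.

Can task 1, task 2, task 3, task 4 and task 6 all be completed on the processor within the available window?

No

Running back to back, the jobs need 70 + 20 + 65 + 35 + 40 = 230 minutes on the processor.
Since 230 > 191, they cannot all fit.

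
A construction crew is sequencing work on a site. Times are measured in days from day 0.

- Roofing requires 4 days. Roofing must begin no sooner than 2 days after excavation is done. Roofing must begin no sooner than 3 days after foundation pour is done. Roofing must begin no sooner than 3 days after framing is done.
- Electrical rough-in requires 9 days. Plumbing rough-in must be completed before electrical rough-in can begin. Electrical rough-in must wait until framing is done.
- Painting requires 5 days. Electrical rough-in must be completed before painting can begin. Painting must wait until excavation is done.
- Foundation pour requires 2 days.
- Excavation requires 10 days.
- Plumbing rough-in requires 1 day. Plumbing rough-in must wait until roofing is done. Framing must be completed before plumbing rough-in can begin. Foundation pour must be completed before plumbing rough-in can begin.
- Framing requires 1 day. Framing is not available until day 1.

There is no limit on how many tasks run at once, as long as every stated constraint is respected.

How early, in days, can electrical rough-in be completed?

After its own release at day 1, framing can start at day 1 and finishes at day 2.
Nothing blocks foundation pour, so it runs from day 0 to day 2.
Excavation can start immediately at day 0; it finishes at day 10.
Roofing has to wait for excavation (finishes day 10, plus 2-day gap → day 12); foundation pour (finishes day 2, plus 3-day gap → day 5); framing (finishes day 2, plus 3-day gap → day 5). The latest of these is day 12, so roofing runs day 12 to 12 + 4 = day 16.
For plumbing rough-in: roofing (finishes day 16); framing (finishes day 2); foundation pour (finishes day 2). Taking the maximum gives a start of day 16, and it finishes at 16 + 1 = day 17.
Electrical rough-in has to wait for plumbing rough-in (finishes day 17); framing (finishes day 2). The latest of these is day 17, so electrical rough-in runs day 17 to 17 + 9 = day 26.

26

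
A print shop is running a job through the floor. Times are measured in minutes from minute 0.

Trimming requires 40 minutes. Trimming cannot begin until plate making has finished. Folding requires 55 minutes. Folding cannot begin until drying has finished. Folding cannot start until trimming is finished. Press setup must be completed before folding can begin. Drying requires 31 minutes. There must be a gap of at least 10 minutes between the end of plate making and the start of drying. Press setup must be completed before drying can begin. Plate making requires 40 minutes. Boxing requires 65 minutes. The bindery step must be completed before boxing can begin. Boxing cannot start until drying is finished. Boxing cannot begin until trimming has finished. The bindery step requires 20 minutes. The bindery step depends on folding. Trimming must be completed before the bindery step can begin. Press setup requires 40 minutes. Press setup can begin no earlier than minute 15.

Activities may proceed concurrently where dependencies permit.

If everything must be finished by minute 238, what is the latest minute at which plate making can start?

Boxing must finish by minute 238; it takes 65 minutes, so it must start by 238 − 65 = minute 173.
Since boxing (must start by minute 173) depends on it, the bindery step must finish by minute 173. Backing off its 20-minute duration gives a latest start of minute 153.
Folding has to be done before the bindery step (must start by minute 153). That means finishing by minute 153, i.e. starting by 153 − 55 = minute 98.
Drying feeds folding (must start by minute 98); boxing (must start by minute 173). Taking the minimum, drying must finish by minute 98 and start by 98 − 31 = minute 67.
Trimming must finish in time for folding (must start by minute 98); the bindery step (must start by minute 153); boxing (must start by minute 173). The tightest is minute 98, so trimming must start by 98 − 40 = minute 58.
Plate making feeds drying (must start by minute 67, minus 10-minute gap → minute 57); trimming (must start by minute 58). Taking the minimum, plate making must finish by minute 57 and start by 57 − 40 = minute 17.

17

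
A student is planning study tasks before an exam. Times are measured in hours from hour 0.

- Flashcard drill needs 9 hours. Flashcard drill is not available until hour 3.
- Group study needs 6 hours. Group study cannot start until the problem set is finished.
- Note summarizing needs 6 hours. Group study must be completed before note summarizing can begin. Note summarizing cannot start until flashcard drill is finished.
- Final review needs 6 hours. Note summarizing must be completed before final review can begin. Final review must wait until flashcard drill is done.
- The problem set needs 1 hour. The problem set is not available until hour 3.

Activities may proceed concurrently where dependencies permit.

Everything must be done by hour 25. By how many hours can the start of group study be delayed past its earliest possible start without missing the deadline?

After its own release at hour 3, the problem set can start at hour 3 and finishes at hour 4.
After the problem set (finishes hour 4), group study can start at hour 4 and finishes at hour 10.

Working backward from the deadline:
Final review has no dependents, so it just needs to finish by hour 25. Starting by 25 − 6 = hour 19 achieves that.
Note summarizing has to be done before final review (must start by hour 19). That means finishing by hour 19, i.e. starting by 19 − 6 = hour 13.
Since note summarizing (must start by hour 13) depends on it, group study must finish by hour 13. Backing off its 6-hour duration gives a latest start of hour 7.
So group study can start as early as hour 4 and as late as hour 7, giving 7 − 4 = 3 hours of slack.

3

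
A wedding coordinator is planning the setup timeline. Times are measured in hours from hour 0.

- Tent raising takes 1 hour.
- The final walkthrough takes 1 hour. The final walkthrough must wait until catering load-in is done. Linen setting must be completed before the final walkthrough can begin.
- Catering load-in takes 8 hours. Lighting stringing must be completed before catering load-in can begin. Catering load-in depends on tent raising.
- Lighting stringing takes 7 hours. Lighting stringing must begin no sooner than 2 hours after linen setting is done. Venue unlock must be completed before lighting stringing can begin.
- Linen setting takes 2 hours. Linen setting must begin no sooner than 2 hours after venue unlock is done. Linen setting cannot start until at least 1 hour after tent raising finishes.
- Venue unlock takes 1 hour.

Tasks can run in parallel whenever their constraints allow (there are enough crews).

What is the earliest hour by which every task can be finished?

23

Nothing blocks tent raising, so it runs from hour 0 to hour 1.
Venue unlock has no prerequisites, so it starts at hour 0 and finishes at hour 1.
For linen setting: venue unlock (finishes hour 1, plus 2-hour gap → hour 3); tent raising (finishes hour 1, plus 1-hour gap → hour 2). Taking the maximum gives a start of hour 3, and it finishes at 3 + 2 = hour 5.
Lighting stringing has to wait for linen setting (finishes hour 5, plus 2-hour gap → hour 7); venue unlock (finishes hour 1). The latest of these is hour 7, so lighting stringing runs hour 7 to 7 + 7 = hour 14.
Catering load-in has to wait for lighting stringing (finishes hour 14); tent raising (finishes hour 1). The latest of these is hour 14, so catering load-in runs hour 14 to 14 + 8 = hour 22.
For the final walkthrough: catering load-in (finishes hour 22); linen setting (finishes hour 5). Taking the maximum gives a start of hour 22, and it finishes at 22 + 1 = hour 23.
All tasks are finished once the last one completes. Finish times: Venue unlock at 1, Tent raising at 1, Linen setting at 5, Lighting stringing at 14, Catering load-in at 22, The final walkthrough at 23. The latest is hour 23.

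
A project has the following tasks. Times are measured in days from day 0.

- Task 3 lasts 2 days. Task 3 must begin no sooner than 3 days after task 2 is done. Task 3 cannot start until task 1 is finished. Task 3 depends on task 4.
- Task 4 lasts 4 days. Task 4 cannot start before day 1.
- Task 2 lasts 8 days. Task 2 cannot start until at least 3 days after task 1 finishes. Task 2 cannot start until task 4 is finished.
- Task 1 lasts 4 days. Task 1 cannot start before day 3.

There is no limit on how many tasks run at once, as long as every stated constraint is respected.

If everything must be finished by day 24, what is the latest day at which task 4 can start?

To finish by day 24, task 3 (duration 2) must start no later than day 22.
Task 2 has to be done before task 3 (must start by day 22, minus 3-day gap → day 19). That means finishing by day 19, i.e. starting by 19 − 8 = day 11.
Task 4 has several dependents: task 2 (must start by day 11); task 3 (must start by day 22). The earliest of those limits is day 11, so task 4 must start by 11 − 4 = day 7.

7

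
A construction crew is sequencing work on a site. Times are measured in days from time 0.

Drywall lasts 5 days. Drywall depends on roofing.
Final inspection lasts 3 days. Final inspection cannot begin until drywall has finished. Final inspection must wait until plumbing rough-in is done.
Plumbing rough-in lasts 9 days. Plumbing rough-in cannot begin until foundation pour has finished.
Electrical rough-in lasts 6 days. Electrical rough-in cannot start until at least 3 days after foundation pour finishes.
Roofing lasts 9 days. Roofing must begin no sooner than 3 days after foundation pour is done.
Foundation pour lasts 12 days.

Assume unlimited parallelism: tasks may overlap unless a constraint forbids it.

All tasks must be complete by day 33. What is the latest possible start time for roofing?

16

Final inspection has no dependents, so it just needs to finish by day 33. Starting by 33 − 3 = day 30 achieves that.
Since final inspection (must start by day 30) depends on it, drywall must finish by day 30. Backing off its 5-day duration gives a latest start of day 25.
Roofing must finish before drywall (must start by day 25). With a 9-day duration, roofing must start by 25 − 9 = day 16.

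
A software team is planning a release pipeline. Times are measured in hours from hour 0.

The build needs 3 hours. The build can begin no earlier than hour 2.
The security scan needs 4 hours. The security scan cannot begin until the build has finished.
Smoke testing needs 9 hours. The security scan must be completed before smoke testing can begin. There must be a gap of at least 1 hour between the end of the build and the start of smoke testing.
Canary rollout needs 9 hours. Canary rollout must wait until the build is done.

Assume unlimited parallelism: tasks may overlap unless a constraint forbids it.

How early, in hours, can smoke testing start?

9

The build waits on its own release at hour 2, so it starts at hour 2 and finishes at 2 + 3 = hour 5.
The security scan waits on the build (finishes hour 5), so it starts at hour 5 and finishes at 5 + 4 = hour 9.
Smoke testing waits on the security scan (finishes hour 9); the build (finishes hour 5, plus 1-hour gap → hour 6). The latest of these is hour 9, which is the earliest smoke testing can start.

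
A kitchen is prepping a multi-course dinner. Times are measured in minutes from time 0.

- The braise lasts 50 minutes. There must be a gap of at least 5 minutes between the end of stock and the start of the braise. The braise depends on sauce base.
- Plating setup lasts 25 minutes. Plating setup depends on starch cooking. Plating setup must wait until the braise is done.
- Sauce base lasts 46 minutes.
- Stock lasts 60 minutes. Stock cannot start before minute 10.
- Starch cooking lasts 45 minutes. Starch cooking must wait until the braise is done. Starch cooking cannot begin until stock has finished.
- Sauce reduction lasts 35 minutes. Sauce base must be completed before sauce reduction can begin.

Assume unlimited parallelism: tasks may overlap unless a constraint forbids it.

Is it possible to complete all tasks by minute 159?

Sauce base can start immediately at minute 0; it finishes at minute 46.
After sauce base (finishes minute 46), sauce reduction can start at minute 46 and finishes at minute 81.
Stock cannot begin until its own release at minute 10. It runs from minute 10 to 10 + 60 = minute 70.
The braise needs all of stock (finishes minute 70, plus 5-minute gap → minute 75); sauce base (finishes minute 46). That puts its earliest start at minute 75; it finishes at 75 + 50 = minute 125.
Starch cooking has to wait for the braise (finishes minute 125); stock (finishes minute 70). The latest of these is minute 125, so starch cooking runs minute 125 to 125 + 45 = minute 170.
Plating setup cannot start until starch cooking (finishes minute 170); the braise (finishes minute 125). The controlling bound is minute 170, so plating setup finishes at 170 + 25 = minute 195.
The earliest everything can be done is minute 195, which is after the deadline of 159, so it is not possible.

No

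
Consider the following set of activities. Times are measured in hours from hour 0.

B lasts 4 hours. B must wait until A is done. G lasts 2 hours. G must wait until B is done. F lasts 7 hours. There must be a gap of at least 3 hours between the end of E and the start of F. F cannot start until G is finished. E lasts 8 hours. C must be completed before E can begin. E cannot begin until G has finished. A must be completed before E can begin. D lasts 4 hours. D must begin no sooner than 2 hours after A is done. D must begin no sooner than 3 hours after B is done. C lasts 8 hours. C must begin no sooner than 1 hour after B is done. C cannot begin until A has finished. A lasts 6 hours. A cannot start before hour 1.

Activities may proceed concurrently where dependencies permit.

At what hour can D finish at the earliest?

A cannot begin until its own release at hour 1. It runs from hour 1 to 1 + 6 = hour 7.
B waits on A (finishes hour 7), so it starts at hour 7 and finishes at 7 + 4 = hour 11.
D cannot start until A (finishes hour 7, plus 2-hour gap → hour 9); B (finishes hour 11, plus 3-hour gap → hour 14). The controlling bound is hour 14, so D finishes at 14 + 4 = hour 18.

18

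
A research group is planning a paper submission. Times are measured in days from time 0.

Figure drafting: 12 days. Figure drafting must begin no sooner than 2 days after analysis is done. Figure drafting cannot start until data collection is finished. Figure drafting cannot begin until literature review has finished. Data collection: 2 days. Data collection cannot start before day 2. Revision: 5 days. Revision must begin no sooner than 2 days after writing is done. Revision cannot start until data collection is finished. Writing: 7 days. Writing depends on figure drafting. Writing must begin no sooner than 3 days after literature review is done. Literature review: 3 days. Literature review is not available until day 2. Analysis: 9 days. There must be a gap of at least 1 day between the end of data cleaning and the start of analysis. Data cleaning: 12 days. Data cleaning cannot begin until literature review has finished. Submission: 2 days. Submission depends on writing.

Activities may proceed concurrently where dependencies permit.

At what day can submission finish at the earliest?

50

Data collection waits on its own release at day 2, so it starts at day 2 and finishes at 2 + 2 = day 4.
Literature review cannot begin until its own release at day 2. It runs from day 2 to 2 + 3 = day 5.
After literature review (finishes day 5), data cleaning can start at day 5 and finishes at day 17.
After data cleaning (finishes day 17, plus 1-day gap → day 18), analysis can start at day 18 and finishes at day 27.
Figure drafting cannot start until analysis (finishes day 27, plus 2-day gap → day 29); data collection (finishes day 4); literature review (finishes day 5). The controlling bound is day 29, so figure drafting finishes at 29 + 12 = day 41.
Writing cannot start until figure drafting (finishes day 41); literature review (finishes day 5, plus 3-day gap → day 8). The controlling bound is day 41, so writing finishes at 41 + 7 = day 48.
Submission waits on writing (finishes day 48), so it starts at day 48 and finishes at 48 + 2 = day 50.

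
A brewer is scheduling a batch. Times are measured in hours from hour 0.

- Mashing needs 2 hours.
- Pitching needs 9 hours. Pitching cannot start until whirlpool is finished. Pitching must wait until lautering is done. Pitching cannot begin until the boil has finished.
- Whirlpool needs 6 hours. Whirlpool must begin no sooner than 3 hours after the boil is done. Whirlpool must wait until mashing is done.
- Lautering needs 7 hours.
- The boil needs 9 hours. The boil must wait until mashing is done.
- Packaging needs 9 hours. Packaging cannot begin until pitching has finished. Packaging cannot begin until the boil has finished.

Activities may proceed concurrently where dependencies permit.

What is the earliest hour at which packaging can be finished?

Lautering can start immediately at hour 0; it finishes at hour 7.
Nothing blocks mashing, so it runs from hour 0 to hour 2.
After mashing (finishes hour 2), the boil can start at hour 2 and finishes at hour 11.
Whirlpool cannot start until the boil (finishes hour 11, plus 3-hour gap → hour 14); mashing (finishes hour 2). The controlling bound is hour 14, so whirlpool finishes at 14 + 6 = hour 20.
Pitching cannot start until whirlpool (finishes hour 20); lautering (finishes hour 7); the boil (finishes hour 11). The controlling bound is hour 20, so pitching finishes at 20 + 9 = hour 29.
Packaging has to wait for pitching (finishes hour 29); the boil (finishes hour 11). The latest of these is hour 29, so packaging runs hour 29 to 29 + 9 = hour 38.

38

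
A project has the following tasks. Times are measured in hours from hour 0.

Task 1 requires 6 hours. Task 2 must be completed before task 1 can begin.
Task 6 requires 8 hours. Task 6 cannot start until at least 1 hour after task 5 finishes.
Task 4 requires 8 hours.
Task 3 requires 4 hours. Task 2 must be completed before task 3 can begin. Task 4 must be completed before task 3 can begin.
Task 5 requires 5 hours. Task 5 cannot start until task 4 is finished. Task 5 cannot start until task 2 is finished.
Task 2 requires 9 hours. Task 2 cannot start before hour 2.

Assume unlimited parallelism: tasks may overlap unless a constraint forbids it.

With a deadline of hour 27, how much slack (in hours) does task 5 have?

2

Nothing blocks task 4, so it runs from hour 0 to hour 8.
Task 2 cannot begin until its own release at hour 2. It runs from hour 2 to 2 + 9 = hour 11.
Task 5 has to wait for task 4 (finishes hour 8); task 2 (finishes hour 11). The latest of these is hour 11, so task 5 runs hour 11 to 11 + 5 = hour 16.

Working backward from the deadline:
To finish by hour 27, task 6 (duration 8) must start no later than hour 19.
Task 5 must finish before task 6 (must start by hour 19, minus 1-hour gap → hour 18). With a 5-hour duration, task 5 must start by 18 − 5 = hour 13.
So task 5 can start as early as hour 11 and as late as hour 13, giving 13 − 11 = 2 hours of slack.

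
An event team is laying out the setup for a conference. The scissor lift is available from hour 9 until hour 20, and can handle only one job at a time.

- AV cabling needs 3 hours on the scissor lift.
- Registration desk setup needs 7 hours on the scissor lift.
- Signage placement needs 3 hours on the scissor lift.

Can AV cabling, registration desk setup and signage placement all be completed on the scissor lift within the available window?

The scissor lift window is 20 − 9 = 11 hours.
Running back to back, the jobs need 3 + 7 + 3 = 13 hours on the scissor lift.
Since 13 > 11, they cannot all fit.

No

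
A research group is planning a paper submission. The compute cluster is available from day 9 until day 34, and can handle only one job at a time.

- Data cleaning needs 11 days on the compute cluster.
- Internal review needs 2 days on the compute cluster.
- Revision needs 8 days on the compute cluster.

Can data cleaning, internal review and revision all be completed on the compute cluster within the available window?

The compute cluster window is 34 − 9 = 25 days.
Running back to back, the jobs need 11 + 2 + 8 = 21 days on the compute cluster.
Since 21 ≤ 25, they fit within the window.

Yes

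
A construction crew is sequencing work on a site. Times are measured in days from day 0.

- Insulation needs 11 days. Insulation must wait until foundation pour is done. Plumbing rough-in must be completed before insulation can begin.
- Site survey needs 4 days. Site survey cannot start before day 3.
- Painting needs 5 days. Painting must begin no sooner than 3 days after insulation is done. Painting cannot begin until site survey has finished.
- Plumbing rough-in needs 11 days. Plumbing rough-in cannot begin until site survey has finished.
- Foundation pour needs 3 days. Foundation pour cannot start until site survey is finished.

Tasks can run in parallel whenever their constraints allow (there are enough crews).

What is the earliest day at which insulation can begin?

After its own release at day 3, site survey can start at day 3 and finishes at day 7.
Plumbing rough-in waits on site survey (finishes day 7), so it starts at day 7 and finishes at 7 + 11 = day 18.
After site survey (finishes day 7), foundation pour can start at day 7 and finishes at day 10.
Insulation waits on foundation pour (finishes day 10); plumbing rough-in (finishes day 18). The latest of these is day 18, which is the earliest insulation can start.

18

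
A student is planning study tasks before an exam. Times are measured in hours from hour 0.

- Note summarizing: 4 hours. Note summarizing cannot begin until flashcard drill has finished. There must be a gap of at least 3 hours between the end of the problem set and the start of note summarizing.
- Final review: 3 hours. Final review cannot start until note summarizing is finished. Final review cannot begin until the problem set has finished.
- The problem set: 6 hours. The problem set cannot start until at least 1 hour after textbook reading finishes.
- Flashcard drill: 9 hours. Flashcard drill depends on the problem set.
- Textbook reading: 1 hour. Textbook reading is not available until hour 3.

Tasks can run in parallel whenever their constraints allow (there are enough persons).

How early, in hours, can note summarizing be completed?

Textbook reading waits on its own release at hour 3, so it starts at hour 3 and finishes at 3 + 1 = hour 4.
The problem set waits on textbook reading (finishes hour 4, plus 1-hour gap → hour 5), so it starts at hour 5 and finishes at 5 + 6 = hour 11.
After the problem set (finishes hour 11), flashcard drill can start at hour 11 and finishes at hour 20.
Note summarizing needs all of flashcard drill (finishes hour 20); the problem set (finishes hour 11, plus 3-hour gap → hour 14). That puts its earliest start at hour 20; it finishes at 20 + 4 = hour 24.

24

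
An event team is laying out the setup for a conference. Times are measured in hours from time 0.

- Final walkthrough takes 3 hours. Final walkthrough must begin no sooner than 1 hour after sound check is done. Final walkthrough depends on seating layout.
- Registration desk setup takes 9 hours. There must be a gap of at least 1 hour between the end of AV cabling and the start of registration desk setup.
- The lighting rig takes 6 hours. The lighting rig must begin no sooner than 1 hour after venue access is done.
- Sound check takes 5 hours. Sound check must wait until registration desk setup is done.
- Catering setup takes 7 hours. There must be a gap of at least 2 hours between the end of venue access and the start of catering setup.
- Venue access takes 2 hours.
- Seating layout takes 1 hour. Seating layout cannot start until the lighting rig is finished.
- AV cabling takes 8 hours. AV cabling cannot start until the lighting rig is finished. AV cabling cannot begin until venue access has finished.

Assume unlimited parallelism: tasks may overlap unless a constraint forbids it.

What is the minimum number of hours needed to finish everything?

Venue access has no prerequisites, so it starts at hour 0 and finishes at hour 2.
After venue access (finishes hour 2, plus 2-hour gap → hour 4), catering setup can start at hour 4 and finishes at hour 11.
After venue access (finishes hour 2, plus 1-hour gap → hour 3), the lighting rig can start at hour 3 and finishes at hour 9.
Seating layout cannot begin until the lighting rig (finishes hour 9). It runs from hour 9 to 9 + 1 = hour 10.
AV cabling has to wait for the lighting rig (finishes hour 9); venue access (finishes hour 2). The latest of these is hour 9, so AV cabling runs hour 9 to 9 + 8 = hour 17.
Registration desk setup cannot begin until AV cabling (finishes hour 17, plus 1-hour gap → hour 18). It runs from hour 18 to 18 + 9 = hour 27.
After registration desk setup (finishes hour 27), sound check can start at hour 27 and finishes at hour 32.
Final walkthrough has to wait for sound check (finishes hour 32, plus 1-hour gap → hour 33); seating layout (finishes hour 10). The latest of these is hour 33, so final walkthrough runs hour 33 to 33 + 3 = hour 36.
All tasks are finished once the last one completes. Finish times: Venue access at 2, The lighting rig at 9, AV cabling at 17, Seating layout at 10, Registration desk setup at 27, Catering setup at 11, Sound check at 32, Final walkthrough at 36. The latest is hour 36.

36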